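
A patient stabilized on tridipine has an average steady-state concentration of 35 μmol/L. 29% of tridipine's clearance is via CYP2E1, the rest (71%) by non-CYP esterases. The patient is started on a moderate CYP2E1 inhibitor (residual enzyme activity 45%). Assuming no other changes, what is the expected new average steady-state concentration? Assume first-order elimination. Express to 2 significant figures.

42 μmol/L

The CYP2E1 pathway (29% of clearance) falls to 0.45× activity: 0.29 × 0.45 = 0.1305.
Non-CYP routes (71%) are unchanged.
CL_new/CL_old = 0.1305 + 0.71 = 0.8405.
New average steady-state concentration = baseline ÷ relative clearance = 35 / 0.8405 = 42 μmol/L.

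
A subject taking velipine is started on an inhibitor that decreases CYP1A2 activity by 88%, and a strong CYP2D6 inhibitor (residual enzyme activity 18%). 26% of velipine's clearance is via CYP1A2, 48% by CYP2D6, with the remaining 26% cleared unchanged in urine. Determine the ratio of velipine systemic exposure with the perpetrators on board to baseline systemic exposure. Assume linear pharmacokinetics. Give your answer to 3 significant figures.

2.65

The CYP1A2 pathway (26% of clearance) falls to 0.12× activity: 0.26 × 0.12 = 0.0312.
The CYP2D6 pathway (48% of clearance) drops to 0.18× activity: 0.48 × 0.18 = 0.0864.
The remaining 26% of clearance is unaffected.
Relative clearance = 0.0312 + 0.0864 + 0.26 = 0.3776.
Because systemic exposure varies inversely with clearance, the combined effect is 1 / 0.3776 = 2.65.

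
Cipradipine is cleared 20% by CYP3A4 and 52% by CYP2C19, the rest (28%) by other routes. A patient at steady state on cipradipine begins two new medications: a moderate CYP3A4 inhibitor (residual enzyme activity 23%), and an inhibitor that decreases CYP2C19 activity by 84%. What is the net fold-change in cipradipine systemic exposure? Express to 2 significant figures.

CYP3A4: 0.2 × 0.23 = 0.046
CYP2C19: 0.52 × 0.16 = 0.0832
Other: 0.28 (unchanged)
Relative clearance = 0.046 + 0.0832 + 0.28 = 0.4092.
Systemic exposure ∝ 1/CL: fold-change = 1 / 0.4092 = 2.4.

2.4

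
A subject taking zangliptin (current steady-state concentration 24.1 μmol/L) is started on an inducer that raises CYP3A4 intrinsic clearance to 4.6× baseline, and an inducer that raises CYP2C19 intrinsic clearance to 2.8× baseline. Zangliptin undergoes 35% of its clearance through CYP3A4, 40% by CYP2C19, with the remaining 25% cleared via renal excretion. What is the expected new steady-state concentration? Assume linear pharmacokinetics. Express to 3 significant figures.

The CYP3A4 pathway (35% of clearance) rises to 4.6× activity: 0.35 × 4.6 = 1.61.
The CYP2C19 pathway (40% of clearance) rises to 2.8× activity: 0.4 × 2.8 = 1.12.
Non-CYP routes (25%) are unchanged.
Relative clearance = 1.61 + 1.12 + 0.25 = 2.98.
New steady-state concentration = 24.1 / 2.98 = 8.09 μmol/L (concentration scales inversely with clearance).

8.09 μmol/L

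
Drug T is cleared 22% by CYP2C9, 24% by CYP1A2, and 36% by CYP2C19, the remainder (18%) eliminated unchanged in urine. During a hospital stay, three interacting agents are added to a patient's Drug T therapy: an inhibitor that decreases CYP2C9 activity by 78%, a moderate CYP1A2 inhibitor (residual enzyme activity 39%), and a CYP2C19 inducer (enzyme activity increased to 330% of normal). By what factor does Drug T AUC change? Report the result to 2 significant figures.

The CYP2C9 pathway (22% of clearance) drops to 0.22× activity: 0.22 × 0.22 = 0.0484.
The CYP1A2 pathway (24% of clearance) is reduced to 0.39× activity: 0.24 × 0.39 = 0.0936.
The CYP2C19 pathway (36% of clearance) increases to 3.3× activity: 0.36 × 3.3 = 1.188.
Non-CYP routes (18%) are unchanged.
New clearance relative to baseline: 0.0484 + 0.0936 + 1.188 + 0.18 = 1.51.
Net AUC ratio = 1 / 1.51 = 0.66.

0.66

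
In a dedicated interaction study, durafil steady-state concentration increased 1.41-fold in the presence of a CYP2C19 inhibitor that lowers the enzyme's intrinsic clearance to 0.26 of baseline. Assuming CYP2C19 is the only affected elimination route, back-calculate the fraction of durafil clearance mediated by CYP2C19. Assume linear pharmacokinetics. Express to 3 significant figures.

0.393

CL'/CL = 1 / 1.41 = 0.7092
0.26·fm + (1 − fm) = 0.7092
fm = (0.7092 − 1) / (0.26 − 1) = 0.393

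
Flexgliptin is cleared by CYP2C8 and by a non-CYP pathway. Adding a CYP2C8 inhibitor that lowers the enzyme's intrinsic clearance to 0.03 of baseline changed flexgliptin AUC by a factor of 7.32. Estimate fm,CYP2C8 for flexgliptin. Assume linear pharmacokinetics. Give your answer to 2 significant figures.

0.89

Write x for the fraction cleared via CYP2C8. The observed AUC change means clearance fell to 1/7.32 = 0.1366 of baseline.
Setting x·0.03 + (1 − x) = 0.1366 and solving: x = (0.1366 − 1)/(0.03 − 1) = 0.89.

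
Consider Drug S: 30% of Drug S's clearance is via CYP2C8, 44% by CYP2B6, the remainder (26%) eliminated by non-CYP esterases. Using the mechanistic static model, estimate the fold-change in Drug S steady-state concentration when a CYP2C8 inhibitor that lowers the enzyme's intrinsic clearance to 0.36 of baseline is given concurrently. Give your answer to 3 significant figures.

The CYP2C8 pathway (30% of clearance) is reduced to 0.36× activity: 0.3 × 0.36 = 0.108.
CYP2B6 (44%) and the residual 26% are unaffected.
New clearance relative to baseline: 0.108 + 0.44 + 0.26 = 0.808.
Steady-state concentration is inversely proportional to clearance, so the fold-change is 1 / 0.808 = 1.24.

1.24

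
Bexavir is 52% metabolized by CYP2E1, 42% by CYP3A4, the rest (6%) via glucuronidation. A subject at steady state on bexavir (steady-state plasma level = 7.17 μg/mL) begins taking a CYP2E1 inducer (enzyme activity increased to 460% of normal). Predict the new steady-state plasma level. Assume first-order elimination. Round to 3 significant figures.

2.50 μg/mL

The CYP2E1 pathway (52% of clearance) increases to 4.6× activity: 0.52 × 4.6 = 2.392.
CYP3A4 (42%) and the residual 6% are unaffected.
New clearance relative to baseline: 2.392 + 0.42 + 0.06 = 2.872.
New steady-state plasma level = baseline ÷ relative clearance = 7.17 / 2.872 = 2.50 μg/mL.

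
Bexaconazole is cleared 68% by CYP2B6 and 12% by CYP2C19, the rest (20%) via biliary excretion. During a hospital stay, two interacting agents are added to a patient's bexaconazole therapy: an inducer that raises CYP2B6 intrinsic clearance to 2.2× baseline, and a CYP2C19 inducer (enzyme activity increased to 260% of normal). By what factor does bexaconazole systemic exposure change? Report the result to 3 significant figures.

The CYP2B6 pathway (68% of clearance) increases to 2.2× activity: 0.68 × 2.2 = 1.496.
The CYP2C19 pathway (12% of clearance) is boosted to 2.6× activity: 0.12 × 2.6 = 0.312.
Non-CYP routes (20%) are unchanged.
New clearance relative to baseline: 1.496 + 0.312 + 0.2 = 2.008.
Because systemic exposure varies inversely with clearance, the combined effect is 1 / 2.008 = 0.498.

0.498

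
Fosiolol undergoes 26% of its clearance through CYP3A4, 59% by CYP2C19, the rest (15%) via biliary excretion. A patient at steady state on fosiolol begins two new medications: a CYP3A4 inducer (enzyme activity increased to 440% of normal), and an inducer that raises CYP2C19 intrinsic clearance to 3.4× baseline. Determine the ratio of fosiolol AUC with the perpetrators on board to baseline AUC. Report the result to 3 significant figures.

The CYP3A4 pathway (26% of clearance) rises to 4.4× activity: 0.26 × 4.4 = 1.144.
The CYP2C19 pathway (59% of clearance) is boosted to 3.4× activity: 0.59 × 3.4 = 2.006.
Non-CYP routes (15%) are unchanged.
Relative clearance = 1.144 + 2.006 + 0.15 = 3.3.
Net AUC ratio = 1 / 3.3 = 0.303.

0.303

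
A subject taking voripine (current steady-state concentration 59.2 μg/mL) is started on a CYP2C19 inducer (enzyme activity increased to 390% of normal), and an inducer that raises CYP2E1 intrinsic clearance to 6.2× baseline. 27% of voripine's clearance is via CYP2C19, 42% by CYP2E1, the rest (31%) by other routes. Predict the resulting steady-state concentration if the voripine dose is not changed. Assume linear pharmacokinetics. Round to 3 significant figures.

14.9 μg/mL

The CYP2C19 pathway (27% of clearance) increases to 3.9× activity: 0.27 × 3.9 = 1.053.
The CYP2E1 pathway (42% of clearance) is boosted to 6.2× activity: 0.42 × 6.2 = 2.604.
The remaining 31% of clearance is unaffected.
Relative clearance = 1.053 + 2.604 + 0.31 = 3.967.
New steady-state concentration = 59.2 / 3.967 = 14.9 μg/mL (concentration scales inversely with clearance).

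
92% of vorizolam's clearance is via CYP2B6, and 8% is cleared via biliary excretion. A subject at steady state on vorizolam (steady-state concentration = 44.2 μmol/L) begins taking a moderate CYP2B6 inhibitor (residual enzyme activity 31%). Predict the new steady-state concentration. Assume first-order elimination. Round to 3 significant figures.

The CYP2B6 pathway (92% of clearance) drops to 0.31× activity: 0.92 × 0.31 = 0.2852.
Non-CYP routes (8%) are unchanged.
Relative clearance = 0.2852 + 0.08 = 0.3652.
With dosing unchanged, steady-state concentration scales as 1/CL: 44.2 / 0.3652 = 121 μmol/L.

121 μmol/L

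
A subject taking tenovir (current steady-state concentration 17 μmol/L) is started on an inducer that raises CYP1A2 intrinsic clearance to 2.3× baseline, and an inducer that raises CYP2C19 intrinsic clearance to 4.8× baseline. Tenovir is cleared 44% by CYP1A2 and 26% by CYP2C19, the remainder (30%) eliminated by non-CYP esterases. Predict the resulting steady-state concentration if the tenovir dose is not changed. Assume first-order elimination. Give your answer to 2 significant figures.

6.6 μmol/L

The CYP1A2 pathway (44% of clearance) is boosted to 2.3× activity: 0.44 × 2.3 = 1.012.
The CYP2C19 pathway (26% of clearance) is boosted to 4.8× activity: 0.26 × 4.8 = 1.248.
Non-CYP routes (30%) are unchanged.
Relative clearance = 1.012 + 1.248 + 0.3 = 2.56.
Steady-state concentration ∝ 1/CL: new value = 17 / 2.56 = 6.6 μmol/L.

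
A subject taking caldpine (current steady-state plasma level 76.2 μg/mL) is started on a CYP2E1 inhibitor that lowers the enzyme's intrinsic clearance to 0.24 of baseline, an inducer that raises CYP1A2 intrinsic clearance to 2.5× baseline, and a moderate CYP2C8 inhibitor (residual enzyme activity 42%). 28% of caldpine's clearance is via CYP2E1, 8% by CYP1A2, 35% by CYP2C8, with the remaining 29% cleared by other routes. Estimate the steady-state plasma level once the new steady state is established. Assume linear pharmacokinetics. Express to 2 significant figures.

The CYP2E1 pathway (28% of clearance) falls to 0.24× activity: 0.28 × 0.24 = 0.0672.
The CYP1A2 pathway (8% of clearance) increases to 2.5× activity: 0.08 × 2.5 = 0.2.
The CYP2C8 pathway (35% of clearance) falls to 0.42× activity: 0.35 × 0.42 = 0.147.
Non-CYP routes (29%) are unchanged.
CL_new/CL_old = 0.0672 + 0.2 + 0.147 + 0.29 = 0.7042.
Dividing the baseline by the relative clearance: 76.2 / 0.7042 = 1.1 × 10² μg/mL.

1.1 × 10² μg/mL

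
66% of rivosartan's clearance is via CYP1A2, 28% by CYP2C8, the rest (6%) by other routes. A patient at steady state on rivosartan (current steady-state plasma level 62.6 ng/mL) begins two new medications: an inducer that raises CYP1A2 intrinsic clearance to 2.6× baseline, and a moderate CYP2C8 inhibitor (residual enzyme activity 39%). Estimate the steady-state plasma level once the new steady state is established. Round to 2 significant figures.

33 ng/mL

The CYP1A2 pathway (66% of clearance) is boosted to 2.6× activity: 0.66 × 2.6 = 1.716.
The CYP2C8 pathway (28% of clearance) falls to 0.39× activity: 0.28 × 0.39 = 0.1092.
The remaining 6% of clearance is unaffected.
CL_new/CL_old = 1.716 + 0.1092 + 0.06 = 1.8852.
New steady-state plasma level = 62.6 / 1.8852 = 33 ng/mL (concentration scales inversely with clearance).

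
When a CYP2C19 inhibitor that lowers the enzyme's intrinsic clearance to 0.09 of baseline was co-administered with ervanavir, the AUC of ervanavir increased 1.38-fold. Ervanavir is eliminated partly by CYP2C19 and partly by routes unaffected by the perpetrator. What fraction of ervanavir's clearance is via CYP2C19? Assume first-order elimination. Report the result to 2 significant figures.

CL'/CL = 1 / 1.38 = 0.7246
0.09·fm + (1 − fm) = 0.7246
fm = (0.7246 − 1) / (0.09 − 1) = 0.30

0.30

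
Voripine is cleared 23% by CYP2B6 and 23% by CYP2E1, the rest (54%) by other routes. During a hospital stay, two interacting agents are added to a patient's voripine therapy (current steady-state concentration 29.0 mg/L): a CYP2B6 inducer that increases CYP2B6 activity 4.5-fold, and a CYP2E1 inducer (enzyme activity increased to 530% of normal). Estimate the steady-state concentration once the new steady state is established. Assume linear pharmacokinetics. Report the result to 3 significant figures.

The CYP2B6 pathway (23% of clearance) rises to 4.5× activity: 0.23 × 4.5 = 1.035.
The CYP2E1 pathway (23% of clearance) rises to 5.3× activity: 0.23 × 5.3 = 1.219.
The remaining 54% of clearance is unaffected.
Relative clearance = 1.035 + 1.219 + 0.54 = 2.794.
Dividing the baseline by the relative clearance: 29.0 / 2.794 = 10.4 mg/L.

10.4 mg/L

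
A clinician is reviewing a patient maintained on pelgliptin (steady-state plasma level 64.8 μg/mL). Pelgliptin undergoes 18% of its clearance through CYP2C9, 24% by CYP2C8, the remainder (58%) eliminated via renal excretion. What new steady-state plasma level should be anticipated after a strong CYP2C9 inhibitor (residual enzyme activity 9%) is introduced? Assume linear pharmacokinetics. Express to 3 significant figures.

77.5 μg/mL

The CYP2C9 pathway (18% of clearance) is reduced to 0.09× activity: 0.18 × 0.09 = 0.0162.
CYP2C8 (24%) and the residual 58% are unaffected.
CL_new/CL_old = 0.0162 + 0.24 + 0.58 = 0.8362.
Steady-state plasma level ∝ 1/CL, so new value = 64.8 / 0.8362 = 77.5 μg/mL.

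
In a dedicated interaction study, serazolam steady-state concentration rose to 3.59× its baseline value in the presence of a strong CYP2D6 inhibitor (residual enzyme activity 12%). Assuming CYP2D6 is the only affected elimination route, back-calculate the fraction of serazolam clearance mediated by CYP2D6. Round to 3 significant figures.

Call the CYP2D6 fraction fm. After the interaction, CL_new/CL_old = fm × 0.12 + (1 − fm).
Steady-state concentration ratio = 1 / (new CL fraction), so new CL fraction = 1 / 3.59 = 0.2786.
fm × 0.12 + 1 − fm = 0.2786  ⇒  fm × (0.12 − 1) = −0.7214  ⇒  fm = 0.820.

0.820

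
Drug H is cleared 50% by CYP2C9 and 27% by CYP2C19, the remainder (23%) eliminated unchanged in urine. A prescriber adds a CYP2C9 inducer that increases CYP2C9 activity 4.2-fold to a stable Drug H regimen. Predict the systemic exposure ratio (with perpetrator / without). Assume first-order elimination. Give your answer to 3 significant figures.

0.385

CYP2C9: 0.5 × 4.2 = 2.1
CYP2C19: 0.27 (unchanged)
Other: 0.23 (unchanged)
CL_new/CL_old = 2.1 + 0.27 + 0.23 = 2.6.
Systemic exposure is inversely proportional to clearance, so the fold-change is 1 / 2.6 = 0.385.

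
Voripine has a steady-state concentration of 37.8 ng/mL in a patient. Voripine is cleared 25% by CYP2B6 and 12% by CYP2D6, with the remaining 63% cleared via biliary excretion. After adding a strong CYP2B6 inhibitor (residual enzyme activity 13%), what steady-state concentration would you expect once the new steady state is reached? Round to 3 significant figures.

48.3 ng/mL

The CYP2B6 pathway (25% of clearance) drops to 0.13× activity: 0.25 × 0.13 = 0.0325.
CYP2D6 (12%) and the residual 63% are unaffected.
Relative clearance = 0.0325 + 0.12 + 0.63 = 0.7825.
Steady-state concentration ∝ 1/CL, so new value = 37.8 / 0.7825 = 48.3 ng/mL.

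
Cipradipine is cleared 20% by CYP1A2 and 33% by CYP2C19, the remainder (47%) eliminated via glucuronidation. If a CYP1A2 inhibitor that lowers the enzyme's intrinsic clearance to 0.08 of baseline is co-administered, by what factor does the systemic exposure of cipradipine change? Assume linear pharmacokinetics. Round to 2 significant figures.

1.2

CYP1A2: 0.2 × 0.08 = 0.016
CYP2C19: 0.33 (unchanged)
Other: 0.47 (unchanged)
Relative clearance = 0.016 + 0.33 + 0.47 = 0.816.
Systemic exposure is inversely proportional to clearance, so the fold-change is 1 / 0.816 = 1.2.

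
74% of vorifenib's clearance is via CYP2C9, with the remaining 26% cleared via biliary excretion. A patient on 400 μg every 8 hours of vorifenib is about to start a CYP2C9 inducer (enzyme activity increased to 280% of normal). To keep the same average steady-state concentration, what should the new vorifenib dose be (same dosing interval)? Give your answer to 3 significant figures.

The CYP2C9 pathway (74% of clearance) is boosted to 2.8× activity: 0.74 × 2.8 = 2.072.
Non-CYP routes (26%) are unchanged.
New clearance relative to baseline: 2.072 + 0.26 = 2.332.
Css,avg = (dose rate)/CL, so holding Css fixed requires dose ∝ CL: 400 × 2.332 = 933 μg.

933 μg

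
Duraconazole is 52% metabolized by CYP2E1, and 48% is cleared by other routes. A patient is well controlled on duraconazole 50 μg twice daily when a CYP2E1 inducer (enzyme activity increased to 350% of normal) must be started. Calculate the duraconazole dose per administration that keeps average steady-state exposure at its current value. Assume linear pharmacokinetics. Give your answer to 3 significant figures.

115 μg

The CYP2E1 pathway (52% of clearance) is boosted to 3.5× activity: 0.52 × 3.5 = 1.82.
The remaining 48% of clearance is unaffected.
CL_new/CL_old = 1.82 + 0.48 = 2.3.
Exposure is unchanged when dose changes in proportion to clearance. New dose = 50 μg × 2.3 = 115 μg.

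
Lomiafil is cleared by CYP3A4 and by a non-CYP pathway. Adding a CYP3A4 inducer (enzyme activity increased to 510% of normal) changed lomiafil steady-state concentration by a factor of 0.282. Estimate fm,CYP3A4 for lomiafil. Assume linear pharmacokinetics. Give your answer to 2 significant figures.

0.62

CL'/CL = 1 / 0.282 = 3.546
5.1·fm + (1 − fm) = 3.546
fm = (3.546 − 1) / (5.1 − 1) = 0.62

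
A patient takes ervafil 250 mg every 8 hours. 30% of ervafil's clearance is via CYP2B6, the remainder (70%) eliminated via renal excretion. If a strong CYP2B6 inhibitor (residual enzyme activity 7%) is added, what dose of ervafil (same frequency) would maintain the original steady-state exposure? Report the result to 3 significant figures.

180 mg

CYP2B6: 0.3 × 0.07 = 0.021
Other: 0.7 (unchanged)
New clearance relative to baseline: 0.021 + 0.7 = 0.721.
To maintain the same steady-state level, dose must scale with clearance: new dose = 250 × 0.721 = 180 mg.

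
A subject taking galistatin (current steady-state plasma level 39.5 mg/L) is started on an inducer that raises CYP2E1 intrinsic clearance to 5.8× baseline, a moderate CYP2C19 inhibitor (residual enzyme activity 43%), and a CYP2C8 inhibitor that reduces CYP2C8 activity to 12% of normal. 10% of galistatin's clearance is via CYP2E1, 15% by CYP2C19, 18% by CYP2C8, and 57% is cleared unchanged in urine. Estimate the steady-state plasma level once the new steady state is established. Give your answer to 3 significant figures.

32.0 mg/L

The CYP2E1 pathway (10% of clearance) is boosted to 5.8× activity: 0.1 × 5.8 = 0.58.
The CYP2C19 pathway (15% of clearance) falls to 0.43× activity: 0.15 × 0.43 = 0.0645.
The CYP2C8 pathway (18% of clearance) falls to 0.12× activity: 0.18 × 0.12 = 0.0216.
Non-CYP routes (57%) are unchanged.
Relative clearance = 0.58 + 0.0645 + 0.0216 + 0.57 = 1.2361.
Dividing the baseline by the relative clearance: 39.5 / 1.2361 = 32.0 mg/L.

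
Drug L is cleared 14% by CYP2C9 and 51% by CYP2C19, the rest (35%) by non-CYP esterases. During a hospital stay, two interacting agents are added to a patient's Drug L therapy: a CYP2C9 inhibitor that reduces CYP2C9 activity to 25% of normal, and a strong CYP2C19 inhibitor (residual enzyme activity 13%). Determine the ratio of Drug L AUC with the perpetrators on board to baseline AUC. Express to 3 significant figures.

2.22

The CYP2C9 pathway (14% of clearance) falls to 0.25× activity: 0.14 × 0.25 = 0.035.
The CYP2C19 pathway (51% of clearance) drops to 0.13× activity: 0.51 × 0.13 = 0.0663.
Non-CYP routes (35%) are unchanged.
Relative clearance = 0.035 + 0.0663 + 0.35 = 0.4513.
AUC ∝ 1/CL: fold-change = 1 / 0.4513 = 2.22.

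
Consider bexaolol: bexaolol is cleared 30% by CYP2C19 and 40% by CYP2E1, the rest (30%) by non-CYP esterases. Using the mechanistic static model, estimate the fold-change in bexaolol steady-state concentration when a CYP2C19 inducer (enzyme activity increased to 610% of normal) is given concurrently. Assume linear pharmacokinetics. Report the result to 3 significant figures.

The CYP2C19 pathway (30% of clearance) rises to 6.1× activity: 0.3 × 6.1 = 1.83.
CYP2E1 (40%) and the residual 30% are unaffected.
CL_new/CL_old = 1.83 + 0.4 + 0.3 = 2.53.
Since steady-state concentration ∝ 1/CL, the ratio is 1 / 2.53 = 0.395.

0.395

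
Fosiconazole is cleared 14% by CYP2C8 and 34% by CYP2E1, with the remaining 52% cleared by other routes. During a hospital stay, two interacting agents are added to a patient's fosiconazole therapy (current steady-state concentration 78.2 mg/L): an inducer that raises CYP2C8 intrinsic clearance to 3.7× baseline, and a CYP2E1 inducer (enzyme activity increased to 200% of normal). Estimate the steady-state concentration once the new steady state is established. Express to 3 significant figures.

The CYP2C8 pathway (14% of clearance) is boosted to 3.7× activity: 0.14 × 3.7 = 0.518.
The CYP2E1 pathway (34% of clearance) increases to 2× activity: 0.34 × 2 = 0.68.
The remaining 52% of clearance is unaffected.
New clearance relative to baseline: 0.518 + 0.68 + 0.52 = 1.718.
Dividing the baseline by the relative clearance: 78.2 / 1.718 = 45.5 mg/L.

45.5 mg/L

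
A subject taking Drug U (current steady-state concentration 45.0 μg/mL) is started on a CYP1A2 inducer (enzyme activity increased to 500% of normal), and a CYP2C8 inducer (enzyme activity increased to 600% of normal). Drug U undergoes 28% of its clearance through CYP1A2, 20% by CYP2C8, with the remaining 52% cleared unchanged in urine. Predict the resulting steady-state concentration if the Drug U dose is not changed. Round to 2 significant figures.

The CYP1A2 pathway (28% of clearance) increases to 5× activity: 0.28 × 5 = 1.4.
The CYP2C8 pathway (20% of clearance) rises to 6× activity: 0.2 × 6 = 1.2.
The remaining 52% of clearance is unaffected.
CL_new/CL_old = 1.4 + 1.2 + 0.52 = 3.12.
Steady-state concentration ∝ 1/CL: new value = 45.0 / 3.12 = 14 μg/mL.

14 μg/mL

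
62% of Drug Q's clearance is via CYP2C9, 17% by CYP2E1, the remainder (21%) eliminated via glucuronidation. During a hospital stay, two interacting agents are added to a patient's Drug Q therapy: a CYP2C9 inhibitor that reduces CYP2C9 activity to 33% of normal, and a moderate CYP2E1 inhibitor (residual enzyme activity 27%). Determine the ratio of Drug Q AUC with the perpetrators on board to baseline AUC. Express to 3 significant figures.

The CYP2C9 pathway (62% of clearance) falls to 0.33× activity: 0.62 × 0.33 = 0.2046.
The CYP2E1 pathway (17% of clearance) is reduced to 0.27× activity: 0.17 × 0.27 = 0.0459.
The remaining 21% of clearance is unaffected.
Relative clearance = 0.2046 + 0.0459 + 0.21 = 0.4605.
Because AUC varies inversely with clearance, the combined effect is 1 / 0.4605 = 2.17.

2.17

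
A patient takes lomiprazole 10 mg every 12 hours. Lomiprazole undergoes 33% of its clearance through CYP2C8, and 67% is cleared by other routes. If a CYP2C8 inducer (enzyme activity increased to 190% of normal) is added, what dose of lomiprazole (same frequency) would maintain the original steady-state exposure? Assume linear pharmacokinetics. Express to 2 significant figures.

The CYP2C8 pathway (33% of clearance) increases to 1.9× activity: 0.33 × 1.9 = 0.627.
Non-CYP routes (67%) are unchanged.
New clearance relative to baseline: 0.627 + 0.67 = 1.297.
Exposure is unchanged when dose changes in proportion to clearance. New dose = 10 mg × 1.297 = 13 mg.

13 mg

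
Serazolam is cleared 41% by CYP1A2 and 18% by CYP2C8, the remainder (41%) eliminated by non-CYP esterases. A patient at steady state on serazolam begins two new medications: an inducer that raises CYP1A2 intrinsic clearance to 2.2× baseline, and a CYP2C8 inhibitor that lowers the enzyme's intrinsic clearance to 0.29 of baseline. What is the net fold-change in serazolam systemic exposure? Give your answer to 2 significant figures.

0.73

The CYP1A2 pathway (41% of clearance) increases to 2.2× activity: 0.41 × 2.2 = 0.902.
The CYP2C8 pathway (18% of clearance) falls to 0.29× activity: 0.18 × 0.29 = 0.0522.
The remaining 41% of clearance is unaffected.
New clearance relative to baseline: 0.902 + 0.0522 + 0.41 = 1.3642.
Because systemic exposure varies inversely with clearance, the combined effect is 1 / 1.3642 = 0.73.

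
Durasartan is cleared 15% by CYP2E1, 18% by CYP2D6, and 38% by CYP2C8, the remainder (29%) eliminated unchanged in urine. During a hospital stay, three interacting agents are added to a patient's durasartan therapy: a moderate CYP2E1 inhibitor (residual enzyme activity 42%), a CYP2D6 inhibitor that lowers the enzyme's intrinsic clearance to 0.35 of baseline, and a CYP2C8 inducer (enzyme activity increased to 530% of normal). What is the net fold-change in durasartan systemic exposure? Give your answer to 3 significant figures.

The CYP2E1 pathway (15% of clearance) falls to 0.42× activity: 0.15 × 0.42 = 0.063.
The CYP2D6 pathway (18% of clearance) drops to 0.35× activity: 0.18 × 0.35 = 0.063.
The CYP2C8 pathway (38% of clearance) increases to 5.3× activity: 0.38 × 5.3 = 2.014.
The remaining 29% of clearance is unaffected.
CL_new/CL_old = 0.063 + 0.063 + 2.014 + 0.29 = 2.43.
Systemic exposure ∝ 1/CL: fold-change = 1 / 2.43 = 0.412.

0.412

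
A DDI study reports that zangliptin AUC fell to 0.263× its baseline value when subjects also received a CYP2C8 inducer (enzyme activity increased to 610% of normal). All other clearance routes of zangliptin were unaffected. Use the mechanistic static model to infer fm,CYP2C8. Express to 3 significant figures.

0.549

Write x for the fraction cleared via CYP2C8. The observed AUC change means clearance rose to 1/0.263 = 3.802 of baseline.
Only the CYP2C8 route changed, so 3.802 = x·6.1 + (1 − x), giving x = 0.549.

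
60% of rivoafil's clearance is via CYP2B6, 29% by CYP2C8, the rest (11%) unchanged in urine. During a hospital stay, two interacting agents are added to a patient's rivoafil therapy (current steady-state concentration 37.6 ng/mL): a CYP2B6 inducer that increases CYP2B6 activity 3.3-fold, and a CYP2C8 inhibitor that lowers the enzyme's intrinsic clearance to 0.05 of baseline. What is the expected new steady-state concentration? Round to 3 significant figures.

17.9 ng/mL

CYP2B6: 0.6 × 3.3 = 1.98
CYP2C8: 0.29 × 0.05 = 0.0145
Other: 0.11 (unchanged)
CL_new/CL_old = 1.98 + 0.0145 + 0.11 = 2.1045.
Dividing the baseline by the relative clearance: 37.6 / 2.1045 = 17.9 ng/mL.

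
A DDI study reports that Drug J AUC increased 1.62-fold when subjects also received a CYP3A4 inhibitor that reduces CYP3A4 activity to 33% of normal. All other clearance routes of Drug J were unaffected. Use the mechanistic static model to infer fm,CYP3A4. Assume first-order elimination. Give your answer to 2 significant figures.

0.57

CL'/CL = 1 / 1.62 = 0.6173
0.33·fm + (1 − fm) = 0.6173
fm = (0.6173 − 1) / (0.33 − 1) = 0.57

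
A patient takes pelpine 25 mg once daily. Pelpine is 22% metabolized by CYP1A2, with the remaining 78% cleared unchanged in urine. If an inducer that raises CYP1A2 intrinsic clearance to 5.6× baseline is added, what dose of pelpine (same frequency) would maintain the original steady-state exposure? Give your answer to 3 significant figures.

50.3 mg

CYP1A2: 0.22 × 5.6 = 1.232
Other: 0.78 (unchanged)
Relative clearance = 1.232 + 0.78 = 2.012.
Css,avg = (dose rate)/CL, so holding Css fixed requires dose ∝ CL: 25 × 2.012 = 50.3 mg.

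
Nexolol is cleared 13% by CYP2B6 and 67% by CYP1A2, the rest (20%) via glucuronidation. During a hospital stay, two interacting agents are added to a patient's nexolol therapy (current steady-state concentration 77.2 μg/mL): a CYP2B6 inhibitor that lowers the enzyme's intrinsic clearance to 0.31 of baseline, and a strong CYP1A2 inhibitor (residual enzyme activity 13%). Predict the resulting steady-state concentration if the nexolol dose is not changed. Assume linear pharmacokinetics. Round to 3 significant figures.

236 μg/mL

CYP2B6: 0.13 × 0.31 = 0.0403
CYP1A2: 0.67 × 0.13 = 0.0871
Other: 0.2 (unchanged)
New clearance relative to baseline: 0.0403 + 0.0871 + 0.2 = 0.3274.
Steady-state concentration ∝ 1/CL: new value = 77.2 / 0.3274 = 236 μg/mL.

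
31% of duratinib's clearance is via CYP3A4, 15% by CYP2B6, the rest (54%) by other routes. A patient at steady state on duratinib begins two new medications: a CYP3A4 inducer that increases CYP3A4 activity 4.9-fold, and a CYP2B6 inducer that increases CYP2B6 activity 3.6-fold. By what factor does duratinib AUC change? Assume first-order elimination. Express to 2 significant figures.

The CYP3A4 pathway (31% of clearance) is boosted to 4.9× activity: 0.31 × 4.9 = 1.519.
The CYP2B6 pathway (15% of clearance) is boosted to 3.6× activity: 0.15 × 3.6 = 0.54.
The remaining 54% of clearance is unaffected.
Relative clearance = 1.519 + 0.54 + 0.54 = 2.599.
Net AUC ratio = 1 / 2.599 = 0.38.

0.38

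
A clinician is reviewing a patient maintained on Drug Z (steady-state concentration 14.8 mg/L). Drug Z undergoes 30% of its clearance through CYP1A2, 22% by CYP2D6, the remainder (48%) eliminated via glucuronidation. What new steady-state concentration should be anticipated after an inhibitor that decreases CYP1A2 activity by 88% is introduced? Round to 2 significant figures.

20 mg/L

CYP1A2: 0.3 × 0.12 = 0.036
CYP2D6: 0.22 (unchanged)
Other: 0.48 (unchanged)
CL_new/CL_old = 0.036 + 0.22 + 0.48 = 0.736.
With dosing unchanged, steady-state concentration scales as 1/CL: 14.8 / 0.736 = 20 mg/L.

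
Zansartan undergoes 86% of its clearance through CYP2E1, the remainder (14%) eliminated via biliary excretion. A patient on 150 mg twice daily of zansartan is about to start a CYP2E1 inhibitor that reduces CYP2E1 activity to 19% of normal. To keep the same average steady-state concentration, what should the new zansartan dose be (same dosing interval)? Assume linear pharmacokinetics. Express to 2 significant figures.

46 mg

The CYP2E1 pathway (86% of clearance) falls to 0.19× activity: 0.86 × 0.19 = 0.1634.
The remaining 14% of clearance is unaffected.
Relative clearance = 0.1634 + 0.14 = 0.3034.
Exposure is unchanged when dose changes in proportion to clearance. New dose = 150 mg × 0.3034 = 46 mg.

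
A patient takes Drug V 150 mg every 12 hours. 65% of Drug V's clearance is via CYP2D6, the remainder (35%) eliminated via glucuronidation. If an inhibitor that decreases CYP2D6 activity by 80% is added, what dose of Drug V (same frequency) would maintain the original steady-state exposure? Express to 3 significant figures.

72.0 mg

CYP2D6: 0.65 × 0.2 = 0.13
Other: 0.35 (unchanged)
CL_new/CL_old = 0.13 + 0.35 = 0.48.
Exposure is unchanged when dose changes in proportion to clearance. New dose = 150 mg × 0.48 = 72.0 mg.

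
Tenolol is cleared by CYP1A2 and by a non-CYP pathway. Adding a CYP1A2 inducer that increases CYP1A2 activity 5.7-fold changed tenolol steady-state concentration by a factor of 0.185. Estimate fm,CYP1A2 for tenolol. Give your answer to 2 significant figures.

0.94

Call the CYP1A2 fraction fm. After the interaction, CL_new/CL_old = fm × 5.7 + (1 − fm).
Steady-state concentration ratio = 1 / (new CL fraction), so new CL fraction = 1 / 0.185 = 5.405.
fm × 5.7 + 1 − fm = 5.405  ⇒  fm × (5.7 − 1) = 4.405  ⇒  fm = 0.94.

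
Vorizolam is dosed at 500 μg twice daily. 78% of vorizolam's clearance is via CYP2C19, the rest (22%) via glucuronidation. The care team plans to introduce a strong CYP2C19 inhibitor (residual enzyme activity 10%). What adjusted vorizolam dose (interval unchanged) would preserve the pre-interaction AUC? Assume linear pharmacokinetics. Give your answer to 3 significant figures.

The CYP2C19 pathway (78% of clearance) drops to 0.1× activity: 0.78 × 0.1 = 0.078.
Non-CYP routes (22%) are unchanged.
Relative clearance = 0.078 + 0.22 = 0.298.
Exposure is unchanged when dose changes in proportion to clearance. New dose = 500 μg × 0.298 = 149 μg.

149 μg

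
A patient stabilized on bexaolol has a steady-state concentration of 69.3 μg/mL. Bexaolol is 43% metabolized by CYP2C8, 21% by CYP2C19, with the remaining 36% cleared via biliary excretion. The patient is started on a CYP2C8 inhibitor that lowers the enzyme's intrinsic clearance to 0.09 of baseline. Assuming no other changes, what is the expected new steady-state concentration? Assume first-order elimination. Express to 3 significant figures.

CYP2C8: 0.43 × 0.09 = 0.0387
CYP2C19: 0.21 (unchanged)
Other: 0.36 (unchanged)
CL_new/CL_old = 0.0387 + 0.21 + 0.36 = 0.6087.
Steady-state concentration ∝ 1/CL, so new value = 69.3 / 0.6087 = 114 μg/mL.

114 μg/mL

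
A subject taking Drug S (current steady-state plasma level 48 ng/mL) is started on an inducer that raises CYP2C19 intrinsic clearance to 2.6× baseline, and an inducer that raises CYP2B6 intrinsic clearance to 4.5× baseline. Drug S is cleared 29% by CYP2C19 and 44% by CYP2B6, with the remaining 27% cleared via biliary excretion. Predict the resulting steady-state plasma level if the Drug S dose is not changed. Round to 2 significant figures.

The CYP2C19 pathway (29% of clearance) is boosted to 2.6× activity: 0.29 × 2.6 = 0.754.
The CYP2B6 pathway (44% of clearance) rises to 4.5× activity: 0.44 × 4.5 = 1.98.
Non-CYP routes (27%) are unchanged.
New clearance relative to baseline: 0.754 + 1.98 + 0.27 = 3.004.
Dividing the baseline by the relative clearance: 48 / 3.004 = 16 ng/mL.

16 ng/mL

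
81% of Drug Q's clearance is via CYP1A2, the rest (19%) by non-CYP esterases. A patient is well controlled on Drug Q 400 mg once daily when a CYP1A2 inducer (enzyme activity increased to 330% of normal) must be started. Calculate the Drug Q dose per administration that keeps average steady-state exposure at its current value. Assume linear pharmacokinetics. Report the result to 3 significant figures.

The CYP1A2 pathway (81% of clearance) increases to 3.3× activity: 0.81 × 3.3 = 2.673.
The remaining 19% of clearance is unaffected.
Relative clearance = 2.673 + 0.19 = 2.863.
Exposure is unchanged when dose changes in proportion to clearance. New dose = 400 mg × 2.863 = 1.15 × 10³ mg.

1.15 × 10³ mg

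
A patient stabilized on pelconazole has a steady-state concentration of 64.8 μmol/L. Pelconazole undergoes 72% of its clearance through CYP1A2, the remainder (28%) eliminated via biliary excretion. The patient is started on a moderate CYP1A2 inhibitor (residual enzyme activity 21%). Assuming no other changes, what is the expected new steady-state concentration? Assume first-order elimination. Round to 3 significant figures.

150 μmol/L

The CYP1A2 pathway (72% of clearance) falls to 0.21× activity: 0.72 × 0.21 = 0.1512.
The remaining 28% of clearance is unaffected.
New clearance relative to baseline: 0.1512 + 0.28 = 0.4312.
Steady-state concentration ∝ 1/CL, so new value = 64.8 / 0.4312 = 150 μmol/L.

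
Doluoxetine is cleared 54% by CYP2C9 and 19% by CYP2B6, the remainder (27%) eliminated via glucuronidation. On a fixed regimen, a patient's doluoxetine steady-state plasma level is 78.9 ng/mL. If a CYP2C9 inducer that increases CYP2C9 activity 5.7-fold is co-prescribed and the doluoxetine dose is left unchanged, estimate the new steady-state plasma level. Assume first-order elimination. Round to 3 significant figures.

The CYP2C9 pathway (54% of clearance) increases to 5.7× activity: 0.54 × 5.7 = 3.078.
CYP2B6 (19%) and the residual 27% are unaffected.
CL_new/CL_old = 3.078 + 0.19 + 0.27 = 3.538.
Steady-state plasma level ∝ 1/CL, so new value = 78.9 / 3.538 = 22.3 ng/mL.

22.3 ng/mL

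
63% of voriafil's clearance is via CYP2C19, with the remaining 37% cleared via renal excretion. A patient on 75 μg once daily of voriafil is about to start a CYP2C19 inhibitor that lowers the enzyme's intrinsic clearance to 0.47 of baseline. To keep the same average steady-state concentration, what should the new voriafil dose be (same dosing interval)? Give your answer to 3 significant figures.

The CYP2C19 pathway (63% of clearance) is reduced to 0.47× activity: 0.63 × 0.47 = 0.2961.
Non-CYP routes (37%) are unchanged.
CL_new/CL_old = 0.2961 + 0.37 = 0.6661.
To maintain the same steady-state level, dose must scale with clearance: new dose = 75 × 0.6661 = 50.0 μg.

50.0 μg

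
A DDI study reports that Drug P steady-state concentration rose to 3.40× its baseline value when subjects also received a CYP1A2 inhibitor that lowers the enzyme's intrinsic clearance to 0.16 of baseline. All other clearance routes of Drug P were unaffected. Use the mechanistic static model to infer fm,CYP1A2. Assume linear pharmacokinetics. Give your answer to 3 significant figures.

0.840

Write x for the fraction cleared via CYP1A2. The observed steady-state concentration change means clearance fell to 1/3.40 = 0.2941 of baseline.
Setting x·0.16 + (1 − x) = 0.2941 and solving: x = (0.2941 − 1)/(0.16 − 1) = 0.840.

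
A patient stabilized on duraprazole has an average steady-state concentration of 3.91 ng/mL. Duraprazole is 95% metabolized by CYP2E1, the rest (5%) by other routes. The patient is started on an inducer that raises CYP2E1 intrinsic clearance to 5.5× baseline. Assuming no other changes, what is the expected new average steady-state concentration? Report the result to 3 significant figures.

The CYP2E1 pathway (95% of clearance) is boosted to 5.5× activity: 0.95 × 5.5 = 5.225.
The remaining 5% of clearance is unaffected.
New clearance relative to baseline: 5.225 + 0.05 = 5.275.
Average steady-state concentration ∝ 1/CL, so new value = 3.91 / 5.275 = 0.741 ng/mL.

0.741 ng/mL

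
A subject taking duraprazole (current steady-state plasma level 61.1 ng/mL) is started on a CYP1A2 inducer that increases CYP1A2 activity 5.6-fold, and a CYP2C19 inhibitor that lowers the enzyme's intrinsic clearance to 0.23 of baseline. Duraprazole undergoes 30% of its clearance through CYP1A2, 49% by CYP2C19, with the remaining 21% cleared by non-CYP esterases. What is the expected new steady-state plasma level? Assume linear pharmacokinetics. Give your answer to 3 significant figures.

CYP1A2: 0.3 × 5.6 = 1.68
CYP2C19: 0.49 × 0.23 = 0.1127
Other: 0.21 (unchanged)
Relative clearance = 1.68 + 0.1127 + 0.21 = 2.0027.
New steady-state plasma level = 61.1 / 2.0027 = 30.5 ng/mL (concentration scales inversely with clearance).

30.5 ng/mL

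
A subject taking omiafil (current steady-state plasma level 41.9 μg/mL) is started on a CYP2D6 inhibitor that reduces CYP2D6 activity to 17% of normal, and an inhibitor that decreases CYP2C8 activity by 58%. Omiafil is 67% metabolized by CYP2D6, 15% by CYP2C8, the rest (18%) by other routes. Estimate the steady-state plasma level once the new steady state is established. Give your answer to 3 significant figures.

117 μg/mL

CYP2D6: 0.67 × 0.17 = 0.1139
CYP2C8: 0.15 × 0.42 = 0.063
Other: 0.18 (unchanged)
Relative clearance = 0.1139 + 0.063 + 0.18 = 0.3569.
Steady-state plasma level ∝ 1/CL: new value = 41.9 / 0.3569 = 117 μg/mL.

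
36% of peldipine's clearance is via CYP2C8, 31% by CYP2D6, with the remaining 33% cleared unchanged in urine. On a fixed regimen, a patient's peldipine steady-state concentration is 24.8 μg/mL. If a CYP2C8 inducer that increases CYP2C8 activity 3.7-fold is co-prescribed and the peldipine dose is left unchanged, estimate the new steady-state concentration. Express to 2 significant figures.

13 μg/mL

The CYP2C8 pathway (36% of clearance) rises to 3.7× activity: 0.36 × 3.7 = 1.332.
CYP2D6 (31%) and the residual 33% are unaffected.
Relative clearance = 1.332 + 0.31 + 0.33 = 1.972.
With dosing unchanged, steady-state concentration scales as 1/CL: 24.8 / 1.972 = 13 μg/mL.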